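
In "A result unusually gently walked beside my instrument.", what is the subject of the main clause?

a result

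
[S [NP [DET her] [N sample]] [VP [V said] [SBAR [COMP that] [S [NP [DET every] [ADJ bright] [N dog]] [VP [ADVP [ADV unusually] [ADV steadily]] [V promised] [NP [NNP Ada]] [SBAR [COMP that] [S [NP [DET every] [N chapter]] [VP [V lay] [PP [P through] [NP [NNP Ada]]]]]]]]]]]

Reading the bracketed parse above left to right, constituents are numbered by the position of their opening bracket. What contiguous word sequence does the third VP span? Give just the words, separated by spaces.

lay through Ada

Opening `[VP` markers occur at word positions 3, 8, 15; the third of these opens the constituent [VP lay through Ada].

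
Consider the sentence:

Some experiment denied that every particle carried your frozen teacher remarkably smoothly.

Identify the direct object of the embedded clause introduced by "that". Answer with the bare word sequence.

"carried" heads the VP of the embedded clause introduced by "that", and "your frozen teacher" is its direct object.

your frozen teacher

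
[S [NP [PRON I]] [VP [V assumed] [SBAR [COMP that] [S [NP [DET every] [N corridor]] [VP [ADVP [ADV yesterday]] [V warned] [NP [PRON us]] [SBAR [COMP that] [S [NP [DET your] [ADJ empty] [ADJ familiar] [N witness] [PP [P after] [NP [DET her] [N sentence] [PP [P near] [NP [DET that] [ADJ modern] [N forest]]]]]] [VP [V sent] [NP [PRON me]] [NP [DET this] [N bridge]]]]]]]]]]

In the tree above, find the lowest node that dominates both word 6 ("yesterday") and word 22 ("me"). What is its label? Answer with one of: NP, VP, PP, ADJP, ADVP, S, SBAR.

The smallest bracket enclosing both words is [VP yesterday warned us that your empty familiar witness after her sentence near that modern forest sent me this bridge], so the label is VP.

VP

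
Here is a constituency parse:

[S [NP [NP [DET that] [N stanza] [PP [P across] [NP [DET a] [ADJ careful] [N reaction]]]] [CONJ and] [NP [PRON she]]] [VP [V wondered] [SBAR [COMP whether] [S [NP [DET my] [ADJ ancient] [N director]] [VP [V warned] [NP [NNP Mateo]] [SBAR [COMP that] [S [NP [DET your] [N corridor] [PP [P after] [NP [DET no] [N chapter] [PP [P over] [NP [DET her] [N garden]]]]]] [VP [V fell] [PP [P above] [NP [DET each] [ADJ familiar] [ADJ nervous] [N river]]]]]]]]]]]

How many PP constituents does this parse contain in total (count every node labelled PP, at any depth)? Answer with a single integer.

4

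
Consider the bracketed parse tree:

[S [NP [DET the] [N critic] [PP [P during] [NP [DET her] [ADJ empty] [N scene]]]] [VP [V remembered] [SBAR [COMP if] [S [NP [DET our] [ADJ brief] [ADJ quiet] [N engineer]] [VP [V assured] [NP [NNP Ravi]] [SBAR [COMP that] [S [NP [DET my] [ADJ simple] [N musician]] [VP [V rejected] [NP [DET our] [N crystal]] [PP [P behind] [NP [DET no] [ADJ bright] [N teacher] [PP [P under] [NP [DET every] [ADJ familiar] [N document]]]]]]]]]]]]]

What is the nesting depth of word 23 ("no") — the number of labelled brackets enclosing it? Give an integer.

11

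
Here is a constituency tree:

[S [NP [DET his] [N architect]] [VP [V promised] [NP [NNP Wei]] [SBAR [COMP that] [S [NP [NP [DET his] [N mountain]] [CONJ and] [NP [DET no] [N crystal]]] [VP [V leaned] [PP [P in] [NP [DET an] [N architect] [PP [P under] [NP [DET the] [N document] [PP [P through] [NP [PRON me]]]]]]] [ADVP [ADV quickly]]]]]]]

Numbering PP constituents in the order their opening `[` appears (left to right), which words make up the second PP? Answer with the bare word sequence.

under the document through me

In left-to-right order the PP constituents are "in an architect under the document through me"; "under the document through me"; "through me". Number 2 is "under the document through me".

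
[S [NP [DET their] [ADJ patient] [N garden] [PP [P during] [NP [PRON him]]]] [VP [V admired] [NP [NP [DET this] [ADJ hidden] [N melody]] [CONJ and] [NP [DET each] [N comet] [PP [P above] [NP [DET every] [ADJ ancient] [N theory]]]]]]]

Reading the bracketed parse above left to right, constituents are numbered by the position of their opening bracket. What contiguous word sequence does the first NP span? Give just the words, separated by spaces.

Opening `[NP` markers occur at word positions 1, 5, 7, 7, 11, 14; the first of these opens the constituent [NP their patient garden during him].

their patient garden during him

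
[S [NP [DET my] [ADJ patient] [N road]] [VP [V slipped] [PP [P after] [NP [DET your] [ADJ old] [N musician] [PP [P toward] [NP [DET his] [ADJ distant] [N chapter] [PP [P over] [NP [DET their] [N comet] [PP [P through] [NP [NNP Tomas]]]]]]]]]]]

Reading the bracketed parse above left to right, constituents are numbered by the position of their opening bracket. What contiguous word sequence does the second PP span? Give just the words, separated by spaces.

Opening `[PP` markers occur at word positions 5, 9, 13, 16; the second of these opens the constituent [PP toward his distant chapter over their comet through Tomas].

toward his distant chapter over their comet through Tomas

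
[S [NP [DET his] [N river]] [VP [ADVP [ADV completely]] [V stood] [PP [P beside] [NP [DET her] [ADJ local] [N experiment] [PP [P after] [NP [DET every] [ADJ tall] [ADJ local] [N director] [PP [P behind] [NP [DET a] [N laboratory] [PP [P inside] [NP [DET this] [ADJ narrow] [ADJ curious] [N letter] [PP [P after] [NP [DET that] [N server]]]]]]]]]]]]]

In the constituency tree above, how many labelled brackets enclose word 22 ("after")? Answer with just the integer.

The word sits inside P, which is inside PP, inside NP, inside PP, inside NP, inside PP, inside NP, inside PP, inside NP, inside PP, inside VP, inside S — 12 brackets in all.

12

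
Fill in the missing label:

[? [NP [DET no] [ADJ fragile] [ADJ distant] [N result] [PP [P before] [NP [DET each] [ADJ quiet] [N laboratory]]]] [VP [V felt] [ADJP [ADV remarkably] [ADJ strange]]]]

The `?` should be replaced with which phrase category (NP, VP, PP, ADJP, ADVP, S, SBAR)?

S

The `?` node immediately contains: NP, VP. That is the internal structure of a clause, so the label is S.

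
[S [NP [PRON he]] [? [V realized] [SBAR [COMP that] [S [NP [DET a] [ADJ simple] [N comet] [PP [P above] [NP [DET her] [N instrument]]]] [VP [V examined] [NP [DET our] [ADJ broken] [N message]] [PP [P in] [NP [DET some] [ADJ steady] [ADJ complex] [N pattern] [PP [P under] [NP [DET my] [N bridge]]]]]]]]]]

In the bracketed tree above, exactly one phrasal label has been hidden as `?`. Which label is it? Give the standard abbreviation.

VP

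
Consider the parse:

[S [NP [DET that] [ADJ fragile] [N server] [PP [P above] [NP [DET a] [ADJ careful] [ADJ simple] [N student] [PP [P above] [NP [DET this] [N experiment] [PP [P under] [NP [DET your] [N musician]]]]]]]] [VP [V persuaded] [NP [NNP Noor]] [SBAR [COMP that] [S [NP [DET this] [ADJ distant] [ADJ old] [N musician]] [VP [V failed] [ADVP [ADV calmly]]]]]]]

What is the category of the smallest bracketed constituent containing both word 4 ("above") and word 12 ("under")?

Word 4 lies under S → NP → PP → P; word 12 lies under S → NP → PP → NP → PP → NP → PP → P. The lowest shared node is the PP.

PP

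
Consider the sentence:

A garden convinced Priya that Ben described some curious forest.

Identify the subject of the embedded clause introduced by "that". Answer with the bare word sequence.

Ben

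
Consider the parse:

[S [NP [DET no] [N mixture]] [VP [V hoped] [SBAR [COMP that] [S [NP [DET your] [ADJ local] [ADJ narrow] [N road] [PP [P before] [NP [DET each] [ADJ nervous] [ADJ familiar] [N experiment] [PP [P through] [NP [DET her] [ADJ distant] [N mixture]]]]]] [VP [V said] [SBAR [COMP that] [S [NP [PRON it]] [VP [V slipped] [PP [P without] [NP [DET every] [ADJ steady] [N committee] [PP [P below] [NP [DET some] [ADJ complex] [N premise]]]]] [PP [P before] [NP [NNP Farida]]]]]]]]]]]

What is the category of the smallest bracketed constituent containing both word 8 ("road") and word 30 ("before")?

The smallest bracket enclosing both words is [S your local narrow road before each nervous familiar experiment through her distant mixture said that it slipped without every steady committee below some complex premise before Farida], so the label is S.

S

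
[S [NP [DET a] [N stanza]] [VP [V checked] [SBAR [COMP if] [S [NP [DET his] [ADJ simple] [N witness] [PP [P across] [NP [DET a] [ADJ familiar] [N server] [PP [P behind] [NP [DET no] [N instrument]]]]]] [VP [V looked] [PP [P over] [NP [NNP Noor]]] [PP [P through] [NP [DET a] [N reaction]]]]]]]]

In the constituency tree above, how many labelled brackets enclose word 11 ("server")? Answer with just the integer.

Counting open brackets not yet closed at "server": [S [VP [SBAR [S [NP [PP [NP [N = 8.

8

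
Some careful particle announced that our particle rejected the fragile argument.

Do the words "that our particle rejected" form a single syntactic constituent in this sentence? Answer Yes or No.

The smallest constituent containing the whole sequence is the subordinate clause [SBAR that our particle rejected the fragile argument], but the sequence is only part of it — it straddles the boundary between complementizer "that" and clause "our particle rejected the fragile argument".

No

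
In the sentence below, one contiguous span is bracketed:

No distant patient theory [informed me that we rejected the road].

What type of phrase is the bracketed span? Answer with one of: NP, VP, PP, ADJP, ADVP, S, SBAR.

VP

"informed" is the head of the bracketed span, so the span is a verb phrase: VP.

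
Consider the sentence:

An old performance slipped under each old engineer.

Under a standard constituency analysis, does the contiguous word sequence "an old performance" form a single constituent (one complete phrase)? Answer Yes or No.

Yes

"an old performance" is exactly the noun phrase [NP an old performance], a complete constituent.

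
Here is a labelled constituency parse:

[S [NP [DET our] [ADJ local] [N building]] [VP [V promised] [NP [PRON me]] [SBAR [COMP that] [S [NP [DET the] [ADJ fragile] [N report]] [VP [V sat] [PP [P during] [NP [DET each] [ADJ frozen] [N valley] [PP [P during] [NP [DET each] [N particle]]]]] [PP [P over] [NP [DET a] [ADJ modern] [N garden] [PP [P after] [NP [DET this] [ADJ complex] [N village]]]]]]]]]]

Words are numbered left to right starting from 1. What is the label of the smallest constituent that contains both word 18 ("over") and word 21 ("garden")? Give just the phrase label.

PP

Both words fall inside [PP over a modern garden after this complex village] (words 18–25), and no smaller constituent contains them both. Label: PP.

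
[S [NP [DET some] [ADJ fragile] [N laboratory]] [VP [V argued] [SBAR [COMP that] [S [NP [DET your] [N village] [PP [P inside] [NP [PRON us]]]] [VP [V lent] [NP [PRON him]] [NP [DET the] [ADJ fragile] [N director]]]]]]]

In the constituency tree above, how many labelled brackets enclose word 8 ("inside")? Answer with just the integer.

7

The word sits inside P, which is inside PP, inside NP, inside S, inside SBAR, inside VP, inside S — 7 brackets in all.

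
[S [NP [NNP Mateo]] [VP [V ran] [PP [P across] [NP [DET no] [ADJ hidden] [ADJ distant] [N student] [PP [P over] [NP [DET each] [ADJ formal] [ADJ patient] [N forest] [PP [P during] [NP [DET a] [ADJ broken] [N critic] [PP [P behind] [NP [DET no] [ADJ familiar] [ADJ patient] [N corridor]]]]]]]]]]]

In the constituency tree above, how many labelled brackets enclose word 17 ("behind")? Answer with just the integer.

Counting open brackets not yet closed at "behind": [S [VP [PP [NP [PP [NP [PP [NP [PP [P = 10.

10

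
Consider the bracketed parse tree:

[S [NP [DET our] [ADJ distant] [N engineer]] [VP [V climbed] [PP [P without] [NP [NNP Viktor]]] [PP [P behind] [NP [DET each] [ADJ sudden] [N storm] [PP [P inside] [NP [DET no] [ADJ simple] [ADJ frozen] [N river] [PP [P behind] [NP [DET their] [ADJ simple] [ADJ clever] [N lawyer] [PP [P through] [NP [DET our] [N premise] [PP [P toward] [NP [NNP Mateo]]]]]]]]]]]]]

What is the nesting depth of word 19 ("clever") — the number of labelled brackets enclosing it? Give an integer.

Counting open brackets not yet closed at "clever": [S [VP [PP [NP [PP [NP [PP [NP [ADJ = 9.

9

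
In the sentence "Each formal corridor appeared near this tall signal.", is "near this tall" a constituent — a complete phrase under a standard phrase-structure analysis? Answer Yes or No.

No

"near" belongs to the preposition "near" while "tall" belongs to the noun phrase "this tall signal"; a span that runs across that boundary is not a single phrase.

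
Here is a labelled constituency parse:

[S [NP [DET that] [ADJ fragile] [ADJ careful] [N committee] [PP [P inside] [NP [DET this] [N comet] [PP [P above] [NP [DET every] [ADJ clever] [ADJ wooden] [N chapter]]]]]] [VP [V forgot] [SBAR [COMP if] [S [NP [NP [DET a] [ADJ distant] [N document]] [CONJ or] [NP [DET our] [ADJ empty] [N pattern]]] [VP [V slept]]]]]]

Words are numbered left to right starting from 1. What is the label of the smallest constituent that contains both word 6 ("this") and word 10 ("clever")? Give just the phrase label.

The smallest bracket enclosing both words is [NP this comet above every clever wooden chapter], so the label is NP.

NP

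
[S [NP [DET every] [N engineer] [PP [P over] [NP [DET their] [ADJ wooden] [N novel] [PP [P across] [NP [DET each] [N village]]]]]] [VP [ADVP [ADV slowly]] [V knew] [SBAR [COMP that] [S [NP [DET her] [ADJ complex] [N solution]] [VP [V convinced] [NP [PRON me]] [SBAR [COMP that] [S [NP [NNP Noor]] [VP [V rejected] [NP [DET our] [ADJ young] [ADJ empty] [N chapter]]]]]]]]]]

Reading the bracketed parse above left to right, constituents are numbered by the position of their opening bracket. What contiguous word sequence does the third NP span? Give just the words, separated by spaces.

The NP opening brackets appear, in order, over: "every engineer over their wooden novel across each village"; "their wooden novel across each village"; "each village"; "her complex solution"; "me"; "Noor"; "our young empty chapter". The third one spans "each village".

each village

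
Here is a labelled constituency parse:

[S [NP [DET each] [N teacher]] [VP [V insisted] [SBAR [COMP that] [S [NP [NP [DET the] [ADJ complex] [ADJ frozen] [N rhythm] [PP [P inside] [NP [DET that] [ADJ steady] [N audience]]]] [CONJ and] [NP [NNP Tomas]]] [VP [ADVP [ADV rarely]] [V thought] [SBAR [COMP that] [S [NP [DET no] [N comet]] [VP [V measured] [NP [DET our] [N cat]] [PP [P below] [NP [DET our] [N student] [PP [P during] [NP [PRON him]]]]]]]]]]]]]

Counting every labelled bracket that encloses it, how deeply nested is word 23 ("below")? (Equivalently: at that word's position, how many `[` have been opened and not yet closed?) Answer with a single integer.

Counting open brackets not yet closed at "below": [S [VP [SBAR [S [VP [SBAR [S [VP [PP [P = 10.

10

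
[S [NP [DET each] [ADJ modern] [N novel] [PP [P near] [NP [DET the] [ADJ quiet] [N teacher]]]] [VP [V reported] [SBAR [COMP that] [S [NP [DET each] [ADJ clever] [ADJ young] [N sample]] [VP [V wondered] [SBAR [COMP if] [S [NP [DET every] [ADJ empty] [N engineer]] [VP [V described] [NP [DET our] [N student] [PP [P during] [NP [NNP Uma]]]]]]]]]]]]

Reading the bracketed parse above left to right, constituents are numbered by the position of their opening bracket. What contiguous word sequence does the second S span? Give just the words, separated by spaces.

each clever young sample wondered if every empty engineer described our student during Uma

In left-to-right order the S constituents are "each modern novel near the quiet teacher reported that each clever young sample wondered if every empty engineer described our student during Uma"; "each clever young sample wondered if every empty engineer described our student during Uma"; "every empty engineer described our student during Uma". Number 2 is "each clever young sample wondered if every empty engineer described our student during Uma".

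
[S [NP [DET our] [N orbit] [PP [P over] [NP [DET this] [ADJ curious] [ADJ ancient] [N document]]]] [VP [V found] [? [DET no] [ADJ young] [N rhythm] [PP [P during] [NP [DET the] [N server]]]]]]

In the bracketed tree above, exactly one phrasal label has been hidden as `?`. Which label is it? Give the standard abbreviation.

NP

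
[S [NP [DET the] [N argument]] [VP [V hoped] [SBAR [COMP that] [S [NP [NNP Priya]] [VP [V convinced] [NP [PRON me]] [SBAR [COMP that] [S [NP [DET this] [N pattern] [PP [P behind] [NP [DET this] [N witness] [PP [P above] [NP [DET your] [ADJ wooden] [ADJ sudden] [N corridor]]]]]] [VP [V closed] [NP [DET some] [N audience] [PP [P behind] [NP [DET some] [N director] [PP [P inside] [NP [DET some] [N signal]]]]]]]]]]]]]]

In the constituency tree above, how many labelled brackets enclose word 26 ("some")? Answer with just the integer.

Counting open brackets not yet closed at "some": [S [VP [SBAR [S [VP [SBAR [S [VP [NP [PP [NP [PP [NP [DET = 14.

14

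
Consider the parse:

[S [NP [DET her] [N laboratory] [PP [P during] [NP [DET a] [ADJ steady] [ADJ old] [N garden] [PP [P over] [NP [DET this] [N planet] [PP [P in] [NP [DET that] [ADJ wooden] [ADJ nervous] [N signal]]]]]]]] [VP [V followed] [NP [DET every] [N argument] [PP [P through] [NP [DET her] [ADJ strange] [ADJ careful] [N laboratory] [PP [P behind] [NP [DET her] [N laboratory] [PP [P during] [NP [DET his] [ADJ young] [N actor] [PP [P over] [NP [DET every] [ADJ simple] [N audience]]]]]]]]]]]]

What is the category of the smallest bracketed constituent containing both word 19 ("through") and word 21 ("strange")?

Word 19 lies under S → VP → NP → PP → P; word 21 lies under S → VP → NP → PP → NP → ADJ. The lowest shared node is the PP.

PP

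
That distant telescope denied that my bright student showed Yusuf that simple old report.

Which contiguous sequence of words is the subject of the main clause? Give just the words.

In the main clause the verb is "denied"; the NP preceding it, "that distant telescope", is the subject.

that distant telescope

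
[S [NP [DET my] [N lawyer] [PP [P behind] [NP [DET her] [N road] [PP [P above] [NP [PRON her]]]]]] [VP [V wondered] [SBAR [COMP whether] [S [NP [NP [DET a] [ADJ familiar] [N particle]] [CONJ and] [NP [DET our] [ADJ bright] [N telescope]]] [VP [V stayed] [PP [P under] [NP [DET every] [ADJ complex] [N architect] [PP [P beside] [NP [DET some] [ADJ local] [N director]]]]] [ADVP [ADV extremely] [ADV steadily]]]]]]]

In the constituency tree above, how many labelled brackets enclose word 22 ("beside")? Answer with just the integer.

9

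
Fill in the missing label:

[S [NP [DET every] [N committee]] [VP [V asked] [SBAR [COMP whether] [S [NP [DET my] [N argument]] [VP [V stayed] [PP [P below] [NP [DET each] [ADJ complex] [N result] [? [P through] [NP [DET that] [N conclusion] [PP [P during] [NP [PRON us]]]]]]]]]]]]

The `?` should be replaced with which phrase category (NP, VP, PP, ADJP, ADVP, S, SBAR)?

PP

Looking at what the `?` directly dominates — P 'through', NP — this is a prepositional phrase (PP).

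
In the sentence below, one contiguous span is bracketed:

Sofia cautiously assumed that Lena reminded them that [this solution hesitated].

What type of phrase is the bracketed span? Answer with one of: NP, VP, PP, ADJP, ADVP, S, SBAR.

S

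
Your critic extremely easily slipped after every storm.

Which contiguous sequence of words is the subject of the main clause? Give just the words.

your critic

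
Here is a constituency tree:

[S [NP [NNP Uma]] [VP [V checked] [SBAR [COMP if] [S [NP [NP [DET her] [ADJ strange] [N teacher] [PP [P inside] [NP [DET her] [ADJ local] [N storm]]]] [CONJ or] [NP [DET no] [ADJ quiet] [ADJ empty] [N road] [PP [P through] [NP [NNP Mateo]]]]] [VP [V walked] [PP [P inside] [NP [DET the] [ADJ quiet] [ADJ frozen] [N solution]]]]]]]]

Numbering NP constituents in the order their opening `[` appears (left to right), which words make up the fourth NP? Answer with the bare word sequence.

her local storm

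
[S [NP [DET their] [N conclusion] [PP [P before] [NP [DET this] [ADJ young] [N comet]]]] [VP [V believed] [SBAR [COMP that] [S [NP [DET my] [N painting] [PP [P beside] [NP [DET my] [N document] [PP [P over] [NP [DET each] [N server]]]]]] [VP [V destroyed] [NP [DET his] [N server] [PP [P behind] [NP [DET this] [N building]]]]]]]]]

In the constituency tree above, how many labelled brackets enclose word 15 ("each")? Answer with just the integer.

10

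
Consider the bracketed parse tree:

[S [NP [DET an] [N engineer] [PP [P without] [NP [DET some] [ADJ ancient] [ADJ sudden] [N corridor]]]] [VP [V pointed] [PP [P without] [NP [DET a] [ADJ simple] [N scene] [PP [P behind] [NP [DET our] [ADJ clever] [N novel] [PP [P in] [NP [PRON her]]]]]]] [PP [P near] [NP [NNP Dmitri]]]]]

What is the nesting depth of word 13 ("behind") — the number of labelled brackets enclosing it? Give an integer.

6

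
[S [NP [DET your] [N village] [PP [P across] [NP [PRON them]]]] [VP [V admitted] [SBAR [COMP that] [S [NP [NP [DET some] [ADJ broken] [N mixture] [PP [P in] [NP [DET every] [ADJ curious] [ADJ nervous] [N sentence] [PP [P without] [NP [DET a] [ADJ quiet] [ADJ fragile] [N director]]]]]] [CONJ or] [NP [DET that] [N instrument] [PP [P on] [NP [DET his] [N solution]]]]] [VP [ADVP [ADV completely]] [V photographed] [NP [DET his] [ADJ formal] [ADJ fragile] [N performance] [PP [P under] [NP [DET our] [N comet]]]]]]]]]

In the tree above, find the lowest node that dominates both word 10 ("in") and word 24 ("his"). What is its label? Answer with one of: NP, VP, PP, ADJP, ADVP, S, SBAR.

Word 10 lies under S → VP → SBAR → S → NP → NP → PP → P; word 24 lies under S → VP → SBAR → S → NP → NP → PP → NP → DET. The lowest shared node is the NP.

NP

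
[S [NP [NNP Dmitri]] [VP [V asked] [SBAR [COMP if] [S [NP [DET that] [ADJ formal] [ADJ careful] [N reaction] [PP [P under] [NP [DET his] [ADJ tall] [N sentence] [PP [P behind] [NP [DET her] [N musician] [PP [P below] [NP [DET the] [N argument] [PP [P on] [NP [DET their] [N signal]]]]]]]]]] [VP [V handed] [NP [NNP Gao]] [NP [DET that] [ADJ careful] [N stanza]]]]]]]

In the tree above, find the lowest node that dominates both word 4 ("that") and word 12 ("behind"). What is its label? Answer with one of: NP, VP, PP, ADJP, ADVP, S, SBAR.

The smallest bracket enclosing both words is [NP that formal careful reaction under his tall sentence behind her musician below the argument on their signal], so the label is NP.

NP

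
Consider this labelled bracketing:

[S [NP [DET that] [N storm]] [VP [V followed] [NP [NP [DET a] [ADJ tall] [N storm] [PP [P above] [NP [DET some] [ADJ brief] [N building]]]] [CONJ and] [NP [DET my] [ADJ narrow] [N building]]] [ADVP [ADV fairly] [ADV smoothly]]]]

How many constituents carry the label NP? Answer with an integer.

5

The NP constituents are: [NP that storm]; [NP a tall storm above some brief building and my narrow building]; [NP a tall storm above some brief building]; [NP some brief building]; [NP my narrow building]. Total: 5.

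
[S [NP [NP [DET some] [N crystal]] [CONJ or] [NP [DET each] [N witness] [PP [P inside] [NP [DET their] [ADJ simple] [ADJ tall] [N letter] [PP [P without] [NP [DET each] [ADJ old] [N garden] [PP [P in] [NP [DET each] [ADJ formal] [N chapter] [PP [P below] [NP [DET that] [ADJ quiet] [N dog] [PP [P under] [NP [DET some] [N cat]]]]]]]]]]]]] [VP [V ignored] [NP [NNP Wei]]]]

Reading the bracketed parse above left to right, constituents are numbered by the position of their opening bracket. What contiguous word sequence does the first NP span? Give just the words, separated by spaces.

some crystal or each witness inside their simple tall letter without each old garden in each formal chapter below that quiet dog under some cat

The NP opening brackets appear, in order, over: "some crystal or each witness inside their simple tall letter without each old garden in each formal chapter below that quiet dog under some cat"; "some crystal"; "each witness inside their simple tall letter without each old garden in each formal chapter below that quiet dog under some cat"; "their simple tall letter without each old garden in each formal chapter below that quiet dog under some cat"; "each old garden in each formal chapter below that quiet dog under some cat"; "each formal chapter below that quiet dog under some cat"; "that quiet dog under some cat"; "some cat"; "Wei". The first one spans "some crystal or each witness inside their simple tall letter without each old garden in each formal chapter below that quiet dog under some cat".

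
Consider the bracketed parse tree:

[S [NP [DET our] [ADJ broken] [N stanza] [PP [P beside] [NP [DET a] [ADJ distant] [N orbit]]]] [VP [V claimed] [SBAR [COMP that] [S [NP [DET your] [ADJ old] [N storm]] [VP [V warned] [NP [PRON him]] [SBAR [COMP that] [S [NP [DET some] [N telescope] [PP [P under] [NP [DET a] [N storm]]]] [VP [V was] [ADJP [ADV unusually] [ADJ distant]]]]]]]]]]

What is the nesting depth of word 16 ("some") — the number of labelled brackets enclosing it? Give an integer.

9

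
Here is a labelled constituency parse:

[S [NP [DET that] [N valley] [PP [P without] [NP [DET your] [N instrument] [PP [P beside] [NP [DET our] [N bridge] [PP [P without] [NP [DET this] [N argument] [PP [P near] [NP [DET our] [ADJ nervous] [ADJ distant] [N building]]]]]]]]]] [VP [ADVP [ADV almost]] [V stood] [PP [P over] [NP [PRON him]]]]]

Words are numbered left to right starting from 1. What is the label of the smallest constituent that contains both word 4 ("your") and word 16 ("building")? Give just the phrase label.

The smallest bracket enclosing both words is [NP your instrument beside our bridge without this argument near our nervous distant building], so the label is NP.

NP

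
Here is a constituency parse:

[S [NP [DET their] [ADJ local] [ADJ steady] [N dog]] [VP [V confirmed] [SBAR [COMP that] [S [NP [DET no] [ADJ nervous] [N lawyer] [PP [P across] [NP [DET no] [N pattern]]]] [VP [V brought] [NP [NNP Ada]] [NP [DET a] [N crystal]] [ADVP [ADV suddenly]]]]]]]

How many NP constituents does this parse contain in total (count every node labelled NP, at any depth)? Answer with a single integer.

5

The NP constituents are: [NP their local steady dog]; [NP no nervous lawyer across no pattern]; [NP no pattern]; [NP Ada]; [NP a crystal]. Total: 5.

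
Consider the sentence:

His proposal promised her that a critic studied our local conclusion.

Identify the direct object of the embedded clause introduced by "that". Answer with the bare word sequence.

our local conclusion

The verb of the embedded clause introduced by "that" is "studied"; its direct object is the NP "our local conclusion".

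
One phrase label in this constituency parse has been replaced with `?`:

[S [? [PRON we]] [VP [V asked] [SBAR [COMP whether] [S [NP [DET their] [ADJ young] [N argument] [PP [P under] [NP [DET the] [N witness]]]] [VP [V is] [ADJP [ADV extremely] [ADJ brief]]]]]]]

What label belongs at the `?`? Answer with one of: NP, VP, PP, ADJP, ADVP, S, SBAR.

NP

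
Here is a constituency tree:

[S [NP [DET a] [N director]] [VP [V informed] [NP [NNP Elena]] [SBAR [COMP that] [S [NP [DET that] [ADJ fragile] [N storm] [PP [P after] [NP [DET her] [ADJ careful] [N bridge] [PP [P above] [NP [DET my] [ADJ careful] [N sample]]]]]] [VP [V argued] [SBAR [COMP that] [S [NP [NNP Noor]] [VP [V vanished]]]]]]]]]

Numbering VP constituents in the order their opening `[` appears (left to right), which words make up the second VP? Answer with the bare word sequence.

In left-to-right order the VP constituents are "informed Elena that that fragile storm after her careful bridge above my careful sample argued that Noor vanished"; "argued that Noor vanished"; "vanished". Number 2 is "argued that Noor vanished".

argued that Noor vanished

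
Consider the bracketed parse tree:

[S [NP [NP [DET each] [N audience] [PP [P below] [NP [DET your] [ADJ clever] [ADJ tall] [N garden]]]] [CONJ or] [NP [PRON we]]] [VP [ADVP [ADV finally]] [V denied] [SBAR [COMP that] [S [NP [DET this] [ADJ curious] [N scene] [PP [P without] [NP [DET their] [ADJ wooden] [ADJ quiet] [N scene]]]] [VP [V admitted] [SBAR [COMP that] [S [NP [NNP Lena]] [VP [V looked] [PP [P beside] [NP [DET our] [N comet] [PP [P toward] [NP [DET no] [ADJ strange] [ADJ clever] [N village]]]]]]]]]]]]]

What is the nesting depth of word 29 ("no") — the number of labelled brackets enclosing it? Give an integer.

13

Path from the root down to the word: S → VP → SBAR → S → VP → SBAR → S → VP → PP → NP → PP → NP → DET. That is 13 enclosing brackets.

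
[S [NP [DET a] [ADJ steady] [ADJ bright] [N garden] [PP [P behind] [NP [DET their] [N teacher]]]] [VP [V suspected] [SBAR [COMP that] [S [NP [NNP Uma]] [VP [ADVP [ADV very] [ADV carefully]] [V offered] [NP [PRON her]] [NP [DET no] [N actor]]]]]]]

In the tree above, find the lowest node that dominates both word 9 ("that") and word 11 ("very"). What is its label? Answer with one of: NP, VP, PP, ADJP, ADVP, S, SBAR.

SBAR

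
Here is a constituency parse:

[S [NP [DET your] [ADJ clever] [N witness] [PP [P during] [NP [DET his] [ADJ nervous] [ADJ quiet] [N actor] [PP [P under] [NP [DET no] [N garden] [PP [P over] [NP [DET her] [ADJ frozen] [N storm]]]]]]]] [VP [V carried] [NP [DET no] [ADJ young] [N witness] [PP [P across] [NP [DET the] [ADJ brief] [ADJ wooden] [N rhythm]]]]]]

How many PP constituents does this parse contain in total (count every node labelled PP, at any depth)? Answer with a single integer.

The PP constituents are: [PP during his nervous quiet actor under no garden over her frozen storm]; [PP under no garden over her frozen storm]; [PP over her frozen storm]; [PP across the brief wooden rhythm]. Total: 4.

4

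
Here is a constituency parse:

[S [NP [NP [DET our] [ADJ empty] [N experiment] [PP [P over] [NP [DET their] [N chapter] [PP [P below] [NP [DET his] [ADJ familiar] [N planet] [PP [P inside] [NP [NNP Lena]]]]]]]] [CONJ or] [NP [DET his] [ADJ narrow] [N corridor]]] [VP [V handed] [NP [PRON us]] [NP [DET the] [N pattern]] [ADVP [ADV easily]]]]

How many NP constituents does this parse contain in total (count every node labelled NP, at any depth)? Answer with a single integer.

8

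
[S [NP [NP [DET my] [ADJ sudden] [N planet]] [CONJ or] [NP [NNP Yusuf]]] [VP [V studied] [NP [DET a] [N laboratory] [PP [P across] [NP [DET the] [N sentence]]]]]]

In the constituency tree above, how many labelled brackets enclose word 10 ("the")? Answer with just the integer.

6

The word sits inside DET, which is inside NP, inside PP, inside NP, inside VP, inside S — 6 brackets in all.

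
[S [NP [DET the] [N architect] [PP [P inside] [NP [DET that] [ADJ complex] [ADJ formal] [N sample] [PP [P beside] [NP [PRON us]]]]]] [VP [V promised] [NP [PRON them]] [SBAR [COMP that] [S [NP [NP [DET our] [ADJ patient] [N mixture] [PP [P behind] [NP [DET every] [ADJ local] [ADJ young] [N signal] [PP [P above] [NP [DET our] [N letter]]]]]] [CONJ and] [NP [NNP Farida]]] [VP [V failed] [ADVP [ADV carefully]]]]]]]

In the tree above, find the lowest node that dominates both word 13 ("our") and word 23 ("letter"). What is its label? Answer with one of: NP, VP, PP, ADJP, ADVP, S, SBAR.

NP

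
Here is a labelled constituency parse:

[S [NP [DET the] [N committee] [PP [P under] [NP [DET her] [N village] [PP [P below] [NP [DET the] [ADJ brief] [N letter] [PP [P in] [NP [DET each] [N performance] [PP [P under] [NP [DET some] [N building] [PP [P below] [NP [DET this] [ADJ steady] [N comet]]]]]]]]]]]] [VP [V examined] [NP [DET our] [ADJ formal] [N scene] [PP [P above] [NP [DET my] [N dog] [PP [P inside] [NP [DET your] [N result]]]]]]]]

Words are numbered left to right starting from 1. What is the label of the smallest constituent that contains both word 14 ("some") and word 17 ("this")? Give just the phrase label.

NP

Both words fall inside [NP some building below this steady comet] (words 14–19), and no smaller constituent contains them both. Label: NP.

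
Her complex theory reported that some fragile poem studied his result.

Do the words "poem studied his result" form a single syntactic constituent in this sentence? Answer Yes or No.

The sequence begins inside the noun phrase "some fragile poem" and ends inside the verb phrase "studied his result"; it crosses a phrase boundary, so no single node in the tree spans exactly those words.

No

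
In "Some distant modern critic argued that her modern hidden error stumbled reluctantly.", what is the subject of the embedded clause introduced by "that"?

her modern hidden error

The subject of the embedded clause introduced by "that" is the NP immediately before the verb "stumbled": "her modern hidden error".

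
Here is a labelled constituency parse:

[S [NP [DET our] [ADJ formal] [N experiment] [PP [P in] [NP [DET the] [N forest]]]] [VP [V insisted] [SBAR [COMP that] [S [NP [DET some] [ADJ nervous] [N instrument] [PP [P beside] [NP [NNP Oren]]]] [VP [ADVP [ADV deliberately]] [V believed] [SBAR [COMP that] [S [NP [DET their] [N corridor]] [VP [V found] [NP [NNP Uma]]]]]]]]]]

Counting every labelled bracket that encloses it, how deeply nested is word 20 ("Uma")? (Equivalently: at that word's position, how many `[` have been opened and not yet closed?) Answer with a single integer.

10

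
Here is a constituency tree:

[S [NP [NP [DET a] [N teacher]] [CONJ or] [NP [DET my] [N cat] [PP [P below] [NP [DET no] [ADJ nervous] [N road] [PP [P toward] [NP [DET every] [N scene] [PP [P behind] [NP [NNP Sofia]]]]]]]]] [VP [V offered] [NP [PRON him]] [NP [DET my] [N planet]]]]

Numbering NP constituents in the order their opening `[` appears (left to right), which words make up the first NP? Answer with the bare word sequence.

a teacher or my cat below no nervous road toward every scene behind Sofia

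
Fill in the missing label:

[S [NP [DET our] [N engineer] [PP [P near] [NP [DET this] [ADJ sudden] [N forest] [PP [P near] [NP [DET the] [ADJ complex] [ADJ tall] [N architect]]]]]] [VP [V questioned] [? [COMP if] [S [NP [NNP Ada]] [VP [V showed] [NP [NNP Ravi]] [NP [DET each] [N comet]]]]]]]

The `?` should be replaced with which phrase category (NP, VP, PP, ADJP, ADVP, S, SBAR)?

A constituent whose immediate children are COMP 'if', S is a subordinate clause: SBAR.

SBAR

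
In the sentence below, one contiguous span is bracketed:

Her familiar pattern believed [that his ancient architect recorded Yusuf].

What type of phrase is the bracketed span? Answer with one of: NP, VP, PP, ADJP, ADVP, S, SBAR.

"that" is the head of the bracketed span, so the span is a subordinate clause: SBAR.

SBAR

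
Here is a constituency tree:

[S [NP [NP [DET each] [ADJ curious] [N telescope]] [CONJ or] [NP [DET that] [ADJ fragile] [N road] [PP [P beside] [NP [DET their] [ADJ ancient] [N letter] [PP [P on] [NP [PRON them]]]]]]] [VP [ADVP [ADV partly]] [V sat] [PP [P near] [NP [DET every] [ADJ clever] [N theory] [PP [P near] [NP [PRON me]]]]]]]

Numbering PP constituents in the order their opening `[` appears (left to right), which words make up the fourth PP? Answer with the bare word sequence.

The PP opening brackets appear, in order, over: "beside their ancient letter on them"; "on them"; "near every clever theory near me"; "near me". The fourth one spans "near me".

near me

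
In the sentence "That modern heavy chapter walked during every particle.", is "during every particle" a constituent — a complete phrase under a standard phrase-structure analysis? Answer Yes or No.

Yes

The sequence corresponds to a single PP node — the prepositional phrase "during every particle".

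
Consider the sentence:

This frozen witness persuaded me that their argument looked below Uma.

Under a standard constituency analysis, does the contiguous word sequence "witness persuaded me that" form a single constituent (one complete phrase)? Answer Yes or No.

The sequence begins inside the noun phrase "this frozen witness" and ends inside the verb phrase "persuaded me that their argument looked below Uma"; it crosses a phrase boundary, so no single node in the tree spans exactly those words.

No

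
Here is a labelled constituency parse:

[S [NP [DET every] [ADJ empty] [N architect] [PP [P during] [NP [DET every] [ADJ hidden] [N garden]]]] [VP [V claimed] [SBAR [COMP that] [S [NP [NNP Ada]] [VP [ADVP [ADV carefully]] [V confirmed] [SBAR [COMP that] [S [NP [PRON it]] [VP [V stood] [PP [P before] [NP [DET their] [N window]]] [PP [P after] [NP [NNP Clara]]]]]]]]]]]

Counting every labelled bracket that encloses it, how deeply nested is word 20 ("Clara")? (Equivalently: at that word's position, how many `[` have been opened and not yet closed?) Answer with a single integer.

11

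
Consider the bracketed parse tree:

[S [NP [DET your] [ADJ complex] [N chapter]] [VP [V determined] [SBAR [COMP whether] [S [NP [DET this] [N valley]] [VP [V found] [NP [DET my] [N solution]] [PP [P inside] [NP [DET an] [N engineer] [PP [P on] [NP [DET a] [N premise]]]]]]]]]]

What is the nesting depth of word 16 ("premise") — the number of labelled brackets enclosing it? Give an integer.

10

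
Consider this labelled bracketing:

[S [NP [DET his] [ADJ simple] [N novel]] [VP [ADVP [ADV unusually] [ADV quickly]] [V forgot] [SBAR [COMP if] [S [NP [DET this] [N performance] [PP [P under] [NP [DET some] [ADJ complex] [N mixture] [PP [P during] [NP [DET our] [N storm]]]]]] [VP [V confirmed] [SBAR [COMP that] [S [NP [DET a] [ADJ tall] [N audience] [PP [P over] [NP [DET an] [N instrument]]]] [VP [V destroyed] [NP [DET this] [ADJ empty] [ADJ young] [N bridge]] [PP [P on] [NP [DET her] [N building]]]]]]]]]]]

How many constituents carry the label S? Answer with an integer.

3

Scanning left to right, an opening `[S` appears at word positions 1, 8, 19 — 3 in total.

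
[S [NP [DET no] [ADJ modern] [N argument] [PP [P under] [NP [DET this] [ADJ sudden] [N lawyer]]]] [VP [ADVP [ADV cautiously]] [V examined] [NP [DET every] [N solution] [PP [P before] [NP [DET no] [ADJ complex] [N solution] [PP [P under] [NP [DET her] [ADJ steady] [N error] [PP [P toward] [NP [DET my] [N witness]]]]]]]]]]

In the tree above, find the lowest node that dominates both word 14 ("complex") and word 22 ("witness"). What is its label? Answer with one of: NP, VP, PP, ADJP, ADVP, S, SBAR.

NP

Both words fall inside [NP no complex solution under her steady error toward my witness] (words 13–22), and no smaller constituent contains them both. Label: NP.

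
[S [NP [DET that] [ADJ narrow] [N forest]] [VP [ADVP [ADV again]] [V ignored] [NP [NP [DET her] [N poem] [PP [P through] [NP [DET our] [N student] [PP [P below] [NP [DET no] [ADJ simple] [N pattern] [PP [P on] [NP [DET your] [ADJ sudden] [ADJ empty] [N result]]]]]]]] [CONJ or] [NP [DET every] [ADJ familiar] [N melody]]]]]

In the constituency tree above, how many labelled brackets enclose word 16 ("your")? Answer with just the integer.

11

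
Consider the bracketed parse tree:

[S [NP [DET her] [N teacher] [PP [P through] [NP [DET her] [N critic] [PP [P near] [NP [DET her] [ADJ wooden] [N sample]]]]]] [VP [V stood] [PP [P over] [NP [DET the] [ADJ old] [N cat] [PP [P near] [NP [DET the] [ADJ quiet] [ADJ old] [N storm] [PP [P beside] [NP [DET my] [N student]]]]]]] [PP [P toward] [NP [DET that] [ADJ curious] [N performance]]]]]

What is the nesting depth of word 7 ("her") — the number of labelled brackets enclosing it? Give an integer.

The word sits inside DET, which is inside NP, inside PP, inside NP, inside PP, inside NP, inside S — 7 brackets in all.

7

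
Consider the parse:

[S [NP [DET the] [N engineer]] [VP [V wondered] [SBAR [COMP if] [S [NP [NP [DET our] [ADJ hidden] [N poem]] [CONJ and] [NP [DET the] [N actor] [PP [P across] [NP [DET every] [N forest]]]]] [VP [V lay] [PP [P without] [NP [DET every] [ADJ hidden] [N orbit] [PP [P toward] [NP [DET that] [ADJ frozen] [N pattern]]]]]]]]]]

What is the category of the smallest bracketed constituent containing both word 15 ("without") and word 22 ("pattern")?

PP

The smallest bracket enclosing both words is [PP without every hidden orbit toward that frozen pattern], so the label is PP.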